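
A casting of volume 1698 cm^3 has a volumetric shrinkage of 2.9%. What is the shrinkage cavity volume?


Formula: V_shrink = V_casting * shrinkage_pct / 100
V_shrink = 1698 cm^3 * 2.9 / 100 = 49.2420 cm^3

49.2420 cm^3


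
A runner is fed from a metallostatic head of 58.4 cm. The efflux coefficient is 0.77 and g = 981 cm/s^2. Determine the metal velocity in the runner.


Formula: v = Cd * sqrt(2 * g * h)  (Torricelli with discharge coefficient)
2*g*h = 2 * 981 * 58.4 = 114580.8 cm^2/s^2
sqrt(114580.8) = 338.49786 cm/s
v = 0.77 * 338.49786 = 260.6434 cm/s


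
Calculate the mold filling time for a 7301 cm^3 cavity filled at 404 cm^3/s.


Formula: t_fill = V_mold / Q_flow
t = 7301 cm^3 / 404 cm^3/s = 18.0718 s

Final answer: 18.0718 s


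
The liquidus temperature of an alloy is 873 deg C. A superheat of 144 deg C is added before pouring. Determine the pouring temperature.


Formula: T_pour = T_melt + Superheat
T_pour = 873 + 144 = 1017 deg C

1017 deg C


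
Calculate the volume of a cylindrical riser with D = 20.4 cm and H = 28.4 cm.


Formula: V = pi * (D/2)^2 * H  (cylinder volume)
Radius = D/2 = 20.4/2 = 10.2 cm
V = pi * 10.2^2 * 28.4 = 9282.5769 cm^3

Answer: 9282.5769 cm^3


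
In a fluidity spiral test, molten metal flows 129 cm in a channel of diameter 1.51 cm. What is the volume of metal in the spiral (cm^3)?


Formula: V = pi * (d/2)^2 * L  (cylinder volume)
Radius = 1.51/2 = 0.755 cm
V = pi * 0.755^2 * 129 = 231.0114 cm^3

Answer: 231.0114 cm^3


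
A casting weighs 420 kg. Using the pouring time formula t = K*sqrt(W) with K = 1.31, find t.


Formula: t = K * sqrt(W)
sqrt(W) = sqrt(420) = 20.49390
t = 1.31 * 20.49390 = 26.8470 s

26.8470 s


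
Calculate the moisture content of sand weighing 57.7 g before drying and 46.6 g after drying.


Formula: MC = (W_wet - W_dry) / W_wet * 100
Water mass = 57.7 - 46.6 = 11.1 g
MC = 11.1 / 57.7 * 100 = 19.2374%

Answer: 19.2374%


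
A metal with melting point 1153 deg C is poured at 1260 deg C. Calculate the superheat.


Formula: Superheat = T_pour - T_melt
Superheat = 1260 - 1153 = 107 deg C

Final answer: 107 deg C


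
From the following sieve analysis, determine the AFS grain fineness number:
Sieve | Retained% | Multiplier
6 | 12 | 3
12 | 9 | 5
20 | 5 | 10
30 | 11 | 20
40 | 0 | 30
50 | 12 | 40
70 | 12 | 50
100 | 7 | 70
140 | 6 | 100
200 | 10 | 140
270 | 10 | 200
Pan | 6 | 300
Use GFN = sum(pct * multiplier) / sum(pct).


Formula: GFN = sum(pct * multiplier) / sum(pct)
sum(pct * multiplier) = 7721
sum(pct) = 100
GFN = 7721 / 100 = 77.21

Answer: 77.21


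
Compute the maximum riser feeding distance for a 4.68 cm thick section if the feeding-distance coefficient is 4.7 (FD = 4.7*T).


Formula: FD = 4.7 * T  (riser feeding-distance rule)
FD = 4.7 * 4.68 cm = 21.9960 cm

21.9960 cm


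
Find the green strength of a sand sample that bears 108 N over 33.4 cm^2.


Formula: Compressive Strength = Force / Area
Strength = 108 N / 33.4 cm^2 = 3.2335 N/cm^2


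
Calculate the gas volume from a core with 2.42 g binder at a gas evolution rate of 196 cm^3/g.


Formula: V_gas = W_binder * gas_evolution_rate
V = 2.42 g * 196 cm^3/g = 474.3200 cm^3


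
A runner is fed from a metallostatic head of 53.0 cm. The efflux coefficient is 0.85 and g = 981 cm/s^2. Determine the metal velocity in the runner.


Formula: v = Cd * sqrt(2 * g * h)  (Torricelli with discharge coefficient)
2*g*h = 2 * 981 * 53.0 = 103986.0 cm^2/s^2
sqrt(103986.0) = 322.46860 cm/s
v = 0.85 * 322.46860 = 274.0983 cm/s

274.0983 cm/s


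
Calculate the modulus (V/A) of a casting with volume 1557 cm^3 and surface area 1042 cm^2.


Formula: Casting Modulus M = V / A
M = 1557 cm^3 / 1042 cm^2 = 1.4942 cm

Final answer: 1.4942 cm


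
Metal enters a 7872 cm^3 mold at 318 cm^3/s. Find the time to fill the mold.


Formula: t_fill = V_mold / Q_flow
t = 7872 cm^3 / 318 cm^3/s = 24.7547 s

Final answer: 24.7547 s


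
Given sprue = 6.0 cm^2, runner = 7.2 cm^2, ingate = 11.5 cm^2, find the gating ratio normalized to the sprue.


Sprue:Runner:Ingate = 1 : 7.2/6.0 : 11.5/6.0 = 1:1.20:1.92

1:1.20:1.92


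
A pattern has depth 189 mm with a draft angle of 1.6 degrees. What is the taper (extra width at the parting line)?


Formula: taper = depth * tan(draft_angle)
tan(1.6 deg) = 0.0279325
taper = 189 mm * 0.0279325 = 5.2792 mm

Answer: 5.2792 mm


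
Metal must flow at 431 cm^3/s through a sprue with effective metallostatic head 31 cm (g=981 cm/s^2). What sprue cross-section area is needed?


Formula: v = sqrt(2*g*h), A = Q/v
Velocity: v = sqrt(2 * 981 * 31) = sqrt(60822) = 246.6212 cm/s
Sprue area: A = Q / v = 431 / 246.6212 = 1.7476 cm^2

Answer: 1.7476 cm^2


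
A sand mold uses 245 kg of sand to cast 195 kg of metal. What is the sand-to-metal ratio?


Formula: Sand-to-Metal Ratio = W_sand / W_metal
Ratio = 245 kg / 195 kg = 1.2564

Answer: 1.2564


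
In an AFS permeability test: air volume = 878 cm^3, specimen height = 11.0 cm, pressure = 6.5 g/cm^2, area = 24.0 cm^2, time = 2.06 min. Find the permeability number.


Formula: Permeability Number P = (V * H) / (p * A * t)
Numerator: V * H = 878 * 11.0 = 9658.0
Denominator: p * A * t = 6.5 * 24.0 * 2.06 = 321.36
P = 9658.0 / 321.36 = 30.0535

Answer: 30.0535


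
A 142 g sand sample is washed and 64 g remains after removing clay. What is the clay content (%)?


Formula: Clay% = (W_total - W_washed) / W_total * 100
Clay mass = 142 - 64 = 78 g
Clay% = 78 / 142 * 100 = 54.9296%


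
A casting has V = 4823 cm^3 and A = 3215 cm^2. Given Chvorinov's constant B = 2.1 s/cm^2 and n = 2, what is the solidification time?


Formula: t_s = B * (V/A)^n  (Chvorinov's rule, n=2)
Modulus M = V/A = 4823/3215 = 1.500156 cm
M^2 = 1.500156^2 = 2.250468 cm^2
t_s = 2.1 * 2.250468 = 4.7260 s

Final answer: 4.7260 s


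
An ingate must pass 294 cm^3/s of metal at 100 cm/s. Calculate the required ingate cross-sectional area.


Formula: A_ingate = Q / v  (continuity equation)
A = 294 cm^3/s / 100 cm/s = 2.9400 cm^2

Final answer: 2.9400 cm^2


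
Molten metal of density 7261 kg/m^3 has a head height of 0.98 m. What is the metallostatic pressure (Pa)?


Formula: P = rho * g * h
rho * g = 7261 * 9.81 = 71230.41 N/m^3
P = 71230.41 * 0.98 = 69805.8018 Pa

Final answer: 69805.8018 Pa


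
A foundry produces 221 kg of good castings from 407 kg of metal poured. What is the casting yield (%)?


Formula: Casting Yield = (W_good / W_total) * 100
Yield = (221 kg / 407 kg) * 100 = 54.2998%


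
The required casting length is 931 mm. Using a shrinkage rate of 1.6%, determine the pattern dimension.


Formula: L_pattern = L_casting * (1 + shrinkage_rate/100)
Shrinkage factor = 1 + 1.6/100 = 1.016
L_pattern = 931 mm * 1.016 = 945.8960 mm


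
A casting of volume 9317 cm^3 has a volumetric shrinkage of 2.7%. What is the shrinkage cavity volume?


Formula: V_shrink = V_casting * shrinkage_pct / 100
V_shrink = 9317 cm^3 * 2.7 / 100 = 251.5590 cm^3

Answer: 251.5590 cm^3


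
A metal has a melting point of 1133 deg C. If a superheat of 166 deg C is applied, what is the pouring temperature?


Formula: T_pour = T_melt + Superheat
T_pour = 1133 + 166 = 1299 deg C

1299 deg C


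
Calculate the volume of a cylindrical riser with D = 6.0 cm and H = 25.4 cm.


Formula: V = pi * (D/2)^2 * H  (cylinder volume)
Radius = D/2 = 6.0/2 = 3.0 cm
V = pi * 3.0^2 * 25.4 = 718.1681 cm^3

Final answer: 718.1681 cm^3


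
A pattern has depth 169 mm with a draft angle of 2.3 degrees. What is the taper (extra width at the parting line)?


Formula: taper = depth * tan(draft_angle)
tan(2.3 deg) = 0.0401641
taper = 169 mm * 0.0401641 = 6.7877 mm

Answer: 6.7877 mm


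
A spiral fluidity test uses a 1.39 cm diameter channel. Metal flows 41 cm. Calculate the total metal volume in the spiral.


Formula: V = pi * (d/2)^2 * L  (cylinder volume)
Radius = 1.39/2 = 0.695 cm
V = pi * 0.695^2 * 41 = 62.2162 cm^3

62.2162 cm^3


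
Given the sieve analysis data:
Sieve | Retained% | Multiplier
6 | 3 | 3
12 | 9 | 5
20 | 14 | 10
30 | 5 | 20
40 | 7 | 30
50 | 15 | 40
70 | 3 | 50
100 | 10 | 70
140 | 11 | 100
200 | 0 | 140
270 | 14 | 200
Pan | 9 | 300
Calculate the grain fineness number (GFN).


Formula: GFN = sum(pct * multiplier) / sum(pct)
sum(pct * multiplier) = 8554
sum(pct) = 100
GFN = 8554 / 100 = 85.54

85.54


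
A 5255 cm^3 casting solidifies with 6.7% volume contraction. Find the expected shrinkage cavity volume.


Formula: V_shrink = V_casting * shrinkage_pct / 100
V_shrink = 5255 cm^3 * 6.7 / 100 = 352.0850 cm^3

Final answer: 352.0850 cm^3


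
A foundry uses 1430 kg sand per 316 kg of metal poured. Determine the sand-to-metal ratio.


Formula: Sand-to-Metal Ratio = W_sand / W_metal
Ratio = 1430 kg / 316 kg = 4.5253

4.5253


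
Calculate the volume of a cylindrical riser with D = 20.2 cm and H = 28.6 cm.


Formula: V = pi * (D/2)^2 * H  (cylinder volume)
Radius = D/2 = 20.2/2 = 10.1 cm
V = pi * 10.1^2 * 28.6 = 9165.5526 cm^3


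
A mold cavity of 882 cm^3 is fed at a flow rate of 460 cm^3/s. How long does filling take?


Formula: t_fill = V_mold / Q_flow
t = 882 cm^3 / 460 cm^3/s = 1.9174 s


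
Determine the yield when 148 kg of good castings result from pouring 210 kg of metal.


Formula: Casting Yield = (W_good / W_total) * 100
Yield = (148 kg / 210 kg) * 100 = 70.4762%

Answer: 70.4762%


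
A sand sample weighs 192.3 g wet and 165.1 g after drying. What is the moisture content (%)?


Formula: MC = (W_wet - W_dry) / W_wet * 100
Water mass = 192.3 - 165.1 = 27.2 g
MC = 27.2 / 192.3 * 100 = 14.1446%

14.1446%


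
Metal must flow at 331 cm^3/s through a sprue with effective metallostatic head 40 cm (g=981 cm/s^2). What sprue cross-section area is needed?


Formula: v = sqrt(2*g*h), A = Q/v
Velocity: v = sqrt(2 * 981 * 40) = sqrt(78480) = 280.1428 cm/s
Sprue area: A = Q / v = 331 / 280.1428 = 1.1815 cm^2

1.1815 cm^2


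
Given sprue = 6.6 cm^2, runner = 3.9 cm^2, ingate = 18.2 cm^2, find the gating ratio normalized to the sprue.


Sprue:Runner:Ingate = 1 : 3.9/6.6 : 18.2/6.6 = 1:0.59:2.76

1:0.59:2.76


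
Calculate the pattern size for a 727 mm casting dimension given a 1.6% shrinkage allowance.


Formula: L_pattern = L_casting * (1 + shrinkage_rate/100)
Shrinkage factor = 1 + 1.6/100 = 1.016
L_pattern = 727 mm * 1.016 = 738.6320 mm

Final answer: 738.6320 mm


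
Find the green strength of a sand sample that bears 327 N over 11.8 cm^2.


Formula: Compressive Strength = Force / Area
Strength = 327 N / 11.8 cm^2 = 27.7119 N/cm^2

Answer: 27.7119 N/cm^2


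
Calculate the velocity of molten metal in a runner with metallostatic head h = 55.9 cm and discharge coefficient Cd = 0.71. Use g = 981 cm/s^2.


Formula: v = Cd * sqrt(2 * g * h)  (Torricelli with discharge coefficient)
2*g*h = 2 * 981 * 55.9 = 109675.8 cm^2/s^2
sqrt(109675.8) = 331.17337 cm/s
v = 0.71 * 331.17337 = 235.1331 cm/s

Answer: 235.1331 cm/s


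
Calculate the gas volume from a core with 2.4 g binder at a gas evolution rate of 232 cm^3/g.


Formula: V_gas = W_binder * gas_evolution_rate
V = 2.4 g * 232 cm^3/g = 556.8000 cm^3

Final answer: 556.8000 cm^3


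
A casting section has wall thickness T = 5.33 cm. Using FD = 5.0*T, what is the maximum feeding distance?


Formula: FD = 5.0 * T  (riser feeding-distance rule)
FD = 5.0 * 5.33 cm = 26.6500 cm

Answer: 26.6500 cm


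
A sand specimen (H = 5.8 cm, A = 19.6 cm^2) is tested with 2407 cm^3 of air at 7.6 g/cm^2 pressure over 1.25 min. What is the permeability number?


Formula: Permeability Number P = (V * H) / (p * A * t)
Numerator: V * H = 2407 * 5.8 = 13960.6
Denominator: p * A * t = 7.6 * 19.6 * 1.25 = 186.2
P = 13960.6 / 186.2 = 74.9764


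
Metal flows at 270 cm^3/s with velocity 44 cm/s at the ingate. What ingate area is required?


Formula: A_ingate = Q / v  (continuity equation)
A = 270 cm^3/s / 44 cm/s = 6.1364 cm^2

6.1364 cm^2


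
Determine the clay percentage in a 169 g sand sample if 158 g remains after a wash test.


Formula: Clay% = (W_total - W_washed) / W_total * 100
Clay mass = 169 - 158 = 11 g
Clay% = 11 / 169 * 100 = 6.5089%


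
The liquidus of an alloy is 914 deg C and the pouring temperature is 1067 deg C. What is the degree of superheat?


Formula: Superheat = T_pour - T_melt
Superheat = 1067 - 914 = 153 deg C


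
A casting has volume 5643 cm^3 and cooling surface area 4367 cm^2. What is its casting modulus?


Formula: Casting Modulus M = V / A
M = 5643 cm^3 / 4367 cm^2 = 1.2922 cm

1.2922 cm


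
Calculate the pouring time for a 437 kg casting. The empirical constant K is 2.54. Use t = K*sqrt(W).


Formula: t = K * sqrt(W)
sqrt(W) = sqrt(437) = 20.90454
t = 2.54 * 20.90454 = 53.0975 s

Final answer: 53.0975 s


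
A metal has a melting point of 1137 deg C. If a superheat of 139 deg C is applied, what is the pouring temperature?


Formula: T_pour = T_melt + Superheat
T_pour = 1137 + 139 = 1276 deg C

Answer: 1276 deg C


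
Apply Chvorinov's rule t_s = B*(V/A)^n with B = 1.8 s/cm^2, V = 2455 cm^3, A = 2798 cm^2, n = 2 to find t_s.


Formula: t_s = B * (V/A)^n  (Chvorinov's rule, n=2)
Modulus M = V/A = 2455/2798 = 0.877412 cm
M^2 = 0.877412^2 = 0.769852 cm^2
t_s = 1.8 * 0.769852 = 1.3857 s

Final answer: 1.3857 s


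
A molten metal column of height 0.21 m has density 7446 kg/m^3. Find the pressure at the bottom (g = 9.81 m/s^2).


Formula: P = rho * g * h
rho * g = 7446 * 9.81 = 73045.26 N/m^3
P = 73045.26 * 0.21 = 15339.5046 Pa


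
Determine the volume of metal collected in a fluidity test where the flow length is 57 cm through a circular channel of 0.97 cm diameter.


Formula: V = pi * (d/2)^2 * L  (cylinder volume)
Radius = 0.97/2 = 0.485 cm
V = pi * 0.485^2 * 57 = 42.1219 cm^3

Final answer: 42.1219 cm^3


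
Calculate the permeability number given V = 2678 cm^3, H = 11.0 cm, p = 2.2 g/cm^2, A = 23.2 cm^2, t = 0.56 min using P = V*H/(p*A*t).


Formula: Permeability Number P = (V * H) / (p * A * t)
Numerator: V * H = 2678 * 11.0 = 29458.0
Denominator: p * A * t = 2.2 * 23.2 * 0.56 = 28.5824
P = 29458.0 / 28.5824 = 1030.6342

Final answer: 1030.6342


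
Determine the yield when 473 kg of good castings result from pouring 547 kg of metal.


Formula: Casting Yield = (W_good / W_total) * 100
Yield = (473 kg / 547 kg) * 100 = 86.4717%


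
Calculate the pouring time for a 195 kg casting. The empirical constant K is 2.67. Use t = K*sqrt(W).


Formula: t = K * sqrt(W)
sqrt(W) = sqrt(195) = 13.96424
t = 2.67 * 13.96424 = 37.2845 s

Answer: 37.2845 s


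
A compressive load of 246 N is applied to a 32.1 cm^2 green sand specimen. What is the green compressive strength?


Formula: Compressive Strength = Force / Area
Strength = 246 N / 32.1 cm^2 = 7.6636 N/cm^2


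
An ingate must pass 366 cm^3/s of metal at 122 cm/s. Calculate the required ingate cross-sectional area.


Formula: A_ingate = Q / v  (continuity equation)
A = 366 cm^3/s / 122 cm/s = 3.0000 cm^2

Final answer: 3.0000 cm^2


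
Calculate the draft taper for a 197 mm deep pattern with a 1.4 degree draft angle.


Formula: taper = depth * tan(draft_angle)
tan(1.4 deg) = 0.0244395
taper = 197 mm * 0.0244395 = 4.8146 mm

4.8146 mm


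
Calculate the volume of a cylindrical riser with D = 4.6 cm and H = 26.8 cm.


Formula: V = pi * (D/2)^2 * H  (cylinder volume)
Radius = D/2 = 4.6/2 = 2.3 cm
V = pi * 2.3^2 * 26.8 = 445.3899 cm^3

445.3899 cm^3


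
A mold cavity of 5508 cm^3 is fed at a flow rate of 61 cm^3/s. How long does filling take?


Formula: t_fill = V_mold / Q_flow
t = 5508 cm^3 / 61 cm^3/s = 90.2951 s

Final answer: 90.2951 s


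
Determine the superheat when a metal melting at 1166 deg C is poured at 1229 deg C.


Formula: Superheat = T_pour - T_melt
Superheat = 1229 - 1166 = 63 deg C

63 deg C


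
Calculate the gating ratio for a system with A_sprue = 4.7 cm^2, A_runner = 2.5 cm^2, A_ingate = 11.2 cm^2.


Sprue:Runner:Ingate = 1 : 2.5/4.7 : 11.2/4.7 = 1:0.53:2.38

Final answer: 1:0.53:2.38


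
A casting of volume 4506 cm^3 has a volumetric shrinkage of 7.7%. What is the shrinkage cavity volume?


Formula: V_shrink = V_casting * shrinkage_pct / 100
V_shrink = 4506 cm^3 * 7.7 / 100 = 346.9620 cm^3

346.9620 cm^3


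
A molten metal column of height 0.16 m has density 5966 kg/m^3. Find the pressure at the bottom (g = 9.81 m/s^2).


Formula: P = rho * g * h
rho * g = 5966 * 9.81 = 58526.46 N/m^3
P = 58526.46 * 0.16 = 9364.2336 Pa

9364.2336 Pa


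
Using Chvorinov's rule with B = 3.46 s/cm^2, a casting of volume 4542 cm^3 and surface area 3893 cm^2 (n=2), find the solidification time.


Formula: t_s = B * (V/A)^n  (Chvorinov's rule, n=2)
Modulus M = V/A = 4542/3893 = 1.166709 cm
M^2 = 1.166709^2 = 1.361210 cm^2
t_s = 3.46 * 1.361210 = 4.7098 s

Final answer: 4.7098 s


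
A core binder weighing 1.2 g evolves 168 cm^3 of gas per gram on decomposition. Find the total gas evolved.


Formula: V_gas = W_binder * gas_evolution_rate
V = 1.2 g * 168 cm^3/g = 201.6000 cm^3

201.6000 cm^3


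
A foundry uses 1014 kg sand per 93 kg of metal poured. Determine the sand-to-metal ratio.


Formula: Sand-to-Metal Ratio = W_sand / W_metal
Ratio = 1014 kg / 93 kg = 10.9032

Final answer: 10.9032


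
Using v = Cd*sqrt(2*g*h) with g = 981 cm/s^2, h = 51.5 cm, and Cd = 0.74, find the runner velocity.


Formula: v = Cd * sqrt(2 * g * h)  (Torricelli with discharge coefficient)
2*g*h = 2 * 981 * 51.5 = 101043.0 cm^2/s^2
sqrt(101043.0) = 317.87262 cm/s
v = 0.74 * 317.87262 = 235.2257 cm/s

Final answer: 235.2257 cm/s


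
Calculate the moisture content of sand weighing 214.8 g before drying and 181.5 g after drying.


Formula: MC = (W_wet - W_dry) / W_wet * 100
Water mass = 214.8 - 181.5 = 33.3 g
MC = 33.3 / 214.8 * 100 = 15.5028%


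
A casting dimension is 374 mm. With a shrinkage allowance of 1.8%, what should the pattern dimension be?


Formula: L_pattern = L_casting * (1 + shrinkage_rate/100)
Shrinkage factor = 1 + 1.8/100 = 1.018
L_pattern = 374 mm * 1.018 = 380.7320 mm

380.7320 mm


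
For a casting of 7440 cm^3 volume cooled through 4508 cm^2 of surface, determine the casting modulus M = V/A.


Formula: Casting Modulus M = V / A
M = 7440 cm^3 / 4508 cm^2 = 1.6504 cm

1.6504 cm


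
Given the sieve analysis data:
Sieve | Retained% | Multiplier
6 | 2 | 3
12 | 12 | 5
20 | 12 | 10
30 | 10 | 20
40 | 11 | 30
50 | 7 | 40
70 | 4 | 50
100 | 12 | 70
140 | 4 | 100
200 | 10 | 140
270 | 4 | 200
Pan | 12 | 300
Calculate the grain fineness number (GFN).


Formula: GFN = sum(pct * multiplier) / sum(pct)
sum(pct * multiplier) = 8236
sum(pct) = 100
GFN = 8236 / 100 = 82.36

Final answer: 82.36


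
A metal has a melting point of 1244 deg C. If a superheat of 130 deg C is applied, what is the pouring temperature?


Formula: T_pour = T_melt + Superheat
T_pour = 1244 + 130 = 1374 deg C

Answer: 1374 deg C


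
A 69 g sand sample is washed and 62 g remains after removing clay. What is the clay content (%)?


Formula: Clay% = (W_total - W_washed) / W_total * 100
Clay mass = 69 - 62 = 7 g
Clay% = 7 / 69 * 100 = 10.1449%


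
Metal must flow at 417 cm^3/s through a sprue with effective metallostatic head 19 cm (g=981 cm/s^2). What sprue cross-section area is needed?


Formula: v = sqrt(2*g*h), A = Q/v
Velocity: v = sqrt(2 * 981 * 19) = sqrt(37278) = 193.0751 cm/s
Sprue area: A = Q / v = 417 / 193.0751 = 2.1598 cm^2

2.1598 cm^2


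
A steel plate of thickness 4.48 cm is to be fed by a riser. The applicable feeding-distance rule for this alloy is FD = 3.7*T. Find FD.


Formula: FD = 3.7 * T  (riser feeding-distance rule)
FD = 3.7 * 4.48 cm = 16.5760 cm

Final answer: 16.5760 cm


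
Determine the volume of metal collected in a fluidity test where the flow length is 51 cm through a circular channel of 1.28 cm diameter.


Formula: V = pi * (d/2)^2 * L  (cylinder volume)
Radius = 1.28/2 = 0.64 cm
V = pi * 0.64^2 * 51 = 65.6266 cm^3


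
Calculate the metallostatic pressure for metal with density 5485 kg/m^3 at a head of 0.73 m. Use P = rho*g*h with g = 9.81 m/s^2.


Formula: P = rho * g * h
rho * g = 5485 * 9.81 = 53807.85 N/m^3
P = 53807.85 * 0.73 = 39279.7305 Pa

Final answer: 39279.7305 Pa


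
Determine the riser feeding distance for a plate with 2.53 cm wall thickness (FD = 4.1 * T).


Formula: FD = 4.1 * T  (riser feeding-distance rule)
FD = 4.1 * 2.53 cm = 10.3730 cm


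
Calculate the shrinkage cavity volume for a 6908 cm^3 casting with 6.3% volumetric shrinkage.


Formula: V_shrink = V_casting * shrinkage_pct / 100
V_shrink = 6908 cm^3 * 6.3 / 100 = 435.2040 cm^3

Final answer: 435.2040 cm^3


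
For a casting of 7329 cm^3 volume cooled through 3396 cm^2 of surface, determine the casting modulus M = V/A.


Formula: Casting Modulus M = V / A
M = 7329 cm^3 / 3396 cm^2 = 2.1581 cm

2.1581 cm


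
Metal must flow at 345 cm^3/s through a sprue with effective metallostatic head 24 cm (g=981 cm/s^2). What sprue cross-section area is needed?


Formula: v = sqrt(2*g*h), A = Q/v
Velocity: v = sqrt(2 * 981 * 24) = sqrt(47088) = 216.9977 cm/s
Sprue area: A = Q / v = 345 / 216.9977 = 1.5899 cm^2


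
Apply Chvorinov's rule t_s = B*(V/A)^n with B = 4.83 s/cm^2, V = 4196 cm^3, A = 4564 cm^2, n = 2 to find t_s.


Formula: t_s = B * (V/A)^n  (Chvorinov's rule, n=2)
Modulus M = V/A = 4196/4564 = 0.919369 cm
M^2 = 0.919369^2 = 0.845239 cm^2
t_s = 4.83 * 0.845239 = 4.0825 s

Answer: 4.0825 s


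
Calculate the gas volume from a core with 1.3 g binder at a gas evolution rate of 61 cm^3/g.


Formula: V_gas = W_binder * gas_evolution_rate
V = 1.3 g * 61 cm^3/g = 79.3000 cm^3


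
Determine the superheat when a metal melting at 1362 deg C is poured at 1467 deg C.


Formula: Superheat = T_pour - T_melt
Superheat = 1467 - 1362 = 105 deg C

Final answer: 105 deg C


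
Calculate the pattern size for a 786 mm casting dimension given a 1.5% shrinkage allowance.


Formula: L_pattern = L_casting * (1 + shrinkage_rate/100)
Shrinkage factor = 1 + 1.5/100 = 1.015
L_pattern = 786 mm * 1.015 = 797.7900 mm

Final answer: 797.7900 mm


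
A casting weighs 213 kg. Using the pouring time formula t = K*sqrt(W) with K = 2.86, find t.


Formula: t = K * sqrt(W)
sqrt(W) = sqrt(213) = 14.59452
t = 2.86 * 14.59452 = 41.7403 s


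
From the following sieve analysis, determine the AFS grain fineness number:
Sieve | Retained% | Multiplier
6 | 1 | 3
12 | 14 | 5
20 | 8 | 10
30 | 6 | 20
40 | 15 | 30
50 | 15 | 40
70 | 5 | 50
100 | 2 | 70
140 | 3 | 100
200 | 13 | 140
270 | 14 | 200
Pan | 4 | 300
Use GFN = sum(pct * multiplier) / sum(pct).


Formula: GFN = sum(pct * multiplier) / sum(pct)
sum(pct * multiplier) = 7833
sum(pct) = 100
GFN = 7833 / 100 = 78.33

Answer: 78.33


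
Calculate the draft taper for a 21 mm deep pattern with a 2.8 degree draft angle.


Formula: taper = depth * tan(draft_angle)
tan(2.8 deg) = 0.0489082
taper = 21 mm * 0.0489082 = 1.0271 mm

Answer: 1.0271 mm


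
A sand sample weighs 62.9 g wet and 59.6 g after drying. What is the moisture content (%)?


Formula: MC = (W_wet - W_dry) / W_wet * 100
Water mass = 62.9 - 59.6 = 3.3 g
MC = 3.3 / 62.9 * 100 = 5.2464%

Final answer: 5.2464%


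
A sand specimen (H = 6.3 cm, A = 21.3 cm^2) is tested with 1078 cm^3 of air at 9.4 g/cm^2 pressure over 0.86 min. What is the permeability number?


Formula: Permeability Number P = (V * H) / (p * A * t)
Numerator: V * H = 1078 * 6.3 = 6791.4
Denominator: p * A * t = 9.4 * 21.3 * 0.86 = 172.1892
P = 6791.4 / 172.1892 = 39.4415

Final answer: 39.4415


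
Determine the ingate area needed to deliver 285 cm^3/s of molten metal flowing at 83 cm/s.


Formula: A_ingate = Q / v  (continuity equation)
A = 285 cm^3/s / 83 cm/s = 3.4337 cm^2

Final answer: 3.4337 cm^2


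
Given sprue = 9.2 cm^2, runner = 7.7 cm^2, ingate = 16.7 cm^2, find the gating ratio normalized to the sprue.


Sprue:Runner:Ingate = 1 : 7.7/9.2 : 16.7/9.2 = 1:0.84:1.82

1:0.84:1.82


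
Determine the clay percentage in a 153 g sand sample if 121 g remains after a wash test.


Formula: Clay% = (W_total - W_washed) / W_total * 100
Clay mass = 153 - 121 = 32 g
Clay% = 32 / 153 * 100 = 20.9150%

Final answer: 20.9150%


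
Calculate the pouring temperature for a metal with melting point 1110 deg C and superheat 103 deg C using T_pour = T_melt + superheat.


Formula: T_pour = T_melt + Superheat
T_pour = 1110 + 103 = 1213 deg C

Answer: 1213 deg C


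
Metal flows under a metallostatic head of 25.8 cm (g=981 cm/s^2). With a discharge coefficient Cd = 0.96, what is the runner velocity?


Formula: v = Cd * sqrt(2 * g * h)  (Torricelli with discharge coefficient)
2*g*h = 2 * 981 * 25.8 = 50619.6 cm^2/s^2
sqrt(50619.6) = 224.98800 cm/s
v = 0.96 * 224.98800 = 215.9885 cm/s

215.9885 cm/s


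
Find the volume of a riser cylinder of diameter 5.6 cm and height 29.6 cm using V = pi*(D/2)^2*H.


Formula: V = pi * (D/2)^2 * H  (cylinder volume)
Radius = D/2 = 5.6/2 = 2.8 cm
V = pi * 2.8^2 * 29.6 = 729.0506 cm^3

Answer: 729.0506 cm^3


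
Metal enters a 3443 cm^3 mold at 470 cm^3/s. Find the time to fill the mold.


Formula: t_fill = V_mold / Q_flow
t = 3443 cm^3 / 470 cm^3/s = 7.3255 s

Answer: 7.3255 s


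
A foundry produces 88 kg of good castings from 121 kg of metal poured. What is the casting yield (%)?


Formula: Casting Yield = (W_good / W_total) * 100
Yield = (88 kg / 121 kg) * 100 = 72.7273%


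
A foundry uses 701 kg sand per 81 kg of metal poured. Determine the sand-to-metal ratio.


Formula: Sand-to-Metal Ratio = W_sand / W_metal
Ratio = 701 kg / 81 kg = 8.6543


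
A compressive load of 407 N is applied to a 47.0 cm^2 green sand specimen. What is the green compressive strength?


Formula: Compressive Strength = Force / Area
Strength = 407 N / 47.0 cm^2 = 8.6596 N/cm^2

Answer: 8.6596 N/cm^2


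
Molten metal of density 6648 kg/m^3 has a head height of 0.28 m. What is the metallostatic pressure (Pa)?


Formula: P = rho * g * h
rho * g = 6648 * 9.81 = 65216.88 N/m^3
P = 65216.88 * 0.28 = 18260.7264 Pa

Answer: 18260.7264 Pa


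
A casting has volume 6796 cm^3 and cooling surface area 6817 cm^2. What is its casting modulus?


Formula: Casting Modulus M = V / A
M = 6796 cm^3 / 6817 cm^2 = 0.9969 cm

0.9969 cm


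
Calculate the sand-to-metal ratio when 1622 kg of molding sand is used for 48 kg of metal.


Formula: Sand-to-Metal Ratio = W_sand / W_metal
Ratio = 1622 kg / 48 kg = 33.7917

33.7917


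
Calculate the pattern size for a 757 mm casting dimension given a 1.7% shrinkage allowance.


Formula: L_pattern = L_casting * (1 + shrinkage_rate/100)
Shrinkage factor = 1 + 1.7/100 = 1.017
L_pattern = 757 mm * 1.017 = 769.8690 mm


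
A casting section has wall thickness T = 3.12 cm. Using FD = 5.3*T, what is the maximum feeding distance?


Formula: FD = 5.3 * T  (riser feeding-distance rule)
FD = 5.3 * 3.12 cm = 16.5360 cm


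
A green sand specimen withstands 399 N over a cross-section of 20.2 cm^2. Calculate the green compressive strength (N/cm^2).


Formula: Compressive Strength = Force / Area
Strength = 399 N / 20.2 cm^2 = 19.7525 N/cm^2

Final answer: 19.7525 N/cm^2


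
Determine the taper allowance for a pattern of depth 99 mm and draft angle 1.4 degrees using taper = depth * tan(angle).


Formula: taper = depth * tan(draft_angle)
tan(1.4 deg) = 0.0244395
taper = 99 mm * 0.0244395 = 2.4195 mm

Final answer: 2.4195 mm


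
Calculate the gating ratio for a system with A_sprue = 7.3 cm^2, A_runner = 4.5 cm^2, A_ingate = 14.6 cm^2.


Sprue:Runner:Ingate = 1 : 4.5/7.3 : 14.6/7.3 = 1:0.62:2.00

1:0.62:2.00


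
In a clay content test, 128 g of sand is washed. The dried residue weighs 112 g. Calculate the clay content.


Formula: Clay% = (W_total - W_washed) / W_total * 100
Clay mass = 128 - 112 = 16 g
Clay% = 16 / 128 * 100 = 12.5000%

12.5000%


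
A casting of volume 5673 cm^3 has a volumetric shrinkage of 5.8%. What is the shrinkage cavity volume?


Formula: V_shrink = V_casting * shrinkage_pct / 100
V_shrink = 5673 cm^3 * 5.8 / 100 = 329.0340 cm^3

329.0340 cm^3


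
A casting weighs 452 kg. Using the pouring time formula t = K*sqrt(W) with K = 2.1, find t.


Formula: t = K * sqrt(W)
sqrt(W) = sqrt(452) = 21.26029
t = 2.1 * 21.26029 = 44.6466 s

44.6466 s


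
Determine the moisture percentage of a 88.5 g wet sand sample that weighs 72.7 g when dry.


Formula: MC = (W_wet - W_dry) / W_wet * 100
Water mass = 88.5 - 72.7 = 15.8 g
MC = 15.8 / 88.5 * 100 = 17.8531%

Answer: 17.8531%


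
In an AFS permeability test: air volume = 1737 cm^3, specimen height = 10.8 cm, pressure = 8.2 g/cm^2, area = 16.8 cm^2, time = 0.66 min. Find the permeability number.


Formula: Permeability Number P = (V * H) / (p * A * t)
Numerator: V * H = 1737 * 10.8 = 18759.6
Denominator: p * A * t = 8.2 * 16.8 * 0.66 = 90.9216
P = 18759.6 / 90.9216 = 206.3272


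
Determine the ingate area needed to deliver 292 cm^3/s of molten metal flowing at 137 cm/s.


Formula: A_ingate = Q / v  (continuity equation)
A = 292 cm^3/s / 137 cm/s = 2.1314 cm^2

Answer: 2.1314 cm^2


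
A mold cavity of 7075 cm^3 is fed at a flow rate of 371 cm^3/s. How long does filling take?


Formula: t_fill = V_mold / Q_flow
t = 7075 cm^3 / 371 cm^3/s = 19.0701 s


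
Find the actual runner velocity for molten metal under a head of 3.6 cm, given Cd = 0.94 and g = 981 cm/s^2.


Formula: v = Cd * sqrt(2 * g * h)  (Torricelli with discharge coefficient)
2*g*h = 2 * 981 * 3.6 = 7063.2 cm^2/s^2
sqrt(7063.2) = 84.04285 cm/s
v = 0.94 * 84.04285 = 79.0003 cm/s

79.0003 cm/s


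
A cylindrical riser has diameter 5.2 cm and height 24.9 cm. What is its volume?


Formula: V = pi * (D/2)^2 * H  (cylinder volume)
Radius = D/2 = 5.2/2 = 2.6 cm
V = pi * 2.6^2 * 24.9 = 528.8054 cm^3

Answer: 528.8054 cm^3


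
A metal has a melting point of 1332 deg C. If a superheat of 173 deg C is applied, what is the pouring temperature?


Formula: T_pour = T_melt + Superheat
T_pour = 1332 + 173 = 1505 deg C

Answer: 1505 deg C


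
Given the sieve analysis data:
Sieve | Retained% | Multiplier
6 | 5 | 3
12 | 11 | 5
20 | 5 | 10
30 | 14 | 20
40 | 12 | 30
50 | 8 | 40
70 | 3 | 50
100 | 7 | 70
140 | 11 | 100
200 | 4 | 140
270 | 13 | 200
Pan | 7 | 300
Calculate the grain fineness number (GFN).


Formula: GFN = sum(pct * multiplier) / sum(pct)
sum(pct * multiplier) = 8080
sum(pct) = 100
GFN = 8080 / 100 = 80.80


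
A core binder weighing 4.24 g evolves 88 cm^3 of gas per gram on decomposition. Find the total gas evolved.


Formula: V_gas = W_binder * gas_evolution_rate
V = 4.24 g * 88 cm^3/g = 373.1200 cm^3

Answer: 373.1200 cm^3


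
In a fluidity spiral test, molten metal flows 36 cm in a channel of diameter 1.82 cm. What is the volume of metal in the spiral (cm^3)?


Formula: V = pi * (d/2)^2 * L  (cylinder volume)
Radius = 1.82/2 = 0.91 cm
V = pi * 0.91^2 * 36 = 93.6559 cm^3

Final answer: 93.6559 cm^3


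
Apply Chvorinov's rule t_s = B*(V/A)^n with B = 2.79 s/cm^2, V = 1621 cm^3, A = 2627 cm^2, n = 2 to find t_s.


Formula: t_s = B * (V/A)^n  (Chvorinov's rule, n=2)
Modulus M = V/A = 1621/2627 = 0.617054 cm
M^2 = 0.617054^2 = 0.380756 cm^2
t_s = 2.79 * 0.380756 = 1.0623 s

Final answer: 1.0623 s


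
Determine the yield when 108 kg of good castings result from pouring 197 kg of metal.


Formula: Casting Yield = (W_good / W_total) * 100
Yield = (108 kg / 197 kg) * 100 = 54.8223%

Final answer: 54.8223%


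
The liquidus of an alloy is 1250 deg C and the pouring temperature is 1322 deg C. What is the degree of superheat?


Formula: Superheat = T_pour - T_melt
Superheat = 1322 - 1250 = 72 deg C


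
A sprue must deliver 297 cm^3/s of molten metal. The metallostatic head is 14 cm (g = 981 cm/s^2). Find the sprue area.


Formula: v = sqrt(2*g*h), A = Q/v
Velocity: v = sqrt(2 * 981 * 14) = sqrt(27468) = 165.7347 cm/s
Sprue area: A = Q / v = 297 / 165.7347 = 1.7920 cm^2

Answer: 1.7920 cm^2


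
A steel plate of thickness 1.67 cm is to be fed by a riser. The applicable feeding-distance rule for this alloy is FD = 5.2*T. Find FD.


Formula: FD = 5.2 * T  (riser feeding-distance rule)
FD = 5.2 * 1.67 cm = 8.6840 cm

8.6840 cm


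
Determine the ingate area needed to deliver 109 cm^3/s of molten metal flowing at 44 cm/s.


Formula: A_ingate = Q / v  (continuity equation)
A = 109 cm^3/s / 44 cm/s = 2.4773 cm^2

Answer: 2.4773 cm^2


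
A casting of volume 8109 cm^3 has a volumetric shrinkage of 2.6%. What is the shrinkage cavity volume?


Formula: V_shrink = V_casting * shrinkage_pct / 100
V_shrink = 8109 cm^3 * 2.6 / 100 = 210.8340 cm^3

210.8340 cm^3


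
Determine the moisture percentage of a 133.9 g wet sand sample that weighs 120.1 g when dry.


Formula: MC = (W_wet - W_dry) / W_wet * 100
Water mass = 133.9 - 120.1 = 13.8 g
MC = 13.8 / 133.9 * 100 = 10.3062%

Answer: 10.3062%


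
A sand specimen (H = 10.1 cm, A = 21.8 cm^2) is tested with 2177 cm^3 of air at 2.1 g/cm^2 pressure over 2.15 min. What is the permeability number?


Formula: Permeability Number P = (V * H) / (p * A * t)
Numerator: V * H = 2177 * 10.1 = 21987.7
Denominator: p * A * t = 2.1 * 21.8 * 2.15 = 98.427
P = 21987.7 / 98.427 = 223.3909

Answer: 223.3909


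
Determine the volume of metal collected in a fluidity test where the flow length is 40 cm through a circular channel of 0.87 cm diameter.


Formula: V = pi * (d/2)^2 * L  (cylinder volume)
Radius = 0.87/2 = 0.435 cm
V = pi * 0.435^2 * 40 = 23.7787 cm^3


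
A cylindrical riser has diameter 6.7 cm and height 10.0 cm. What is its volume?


Formula: V = pi * (D/2)^2 * H  (cylinder volume)
Radius = D/2 = 6.7/2 = 3.35 cm
V = pi * 3.35^2 * 10.0 = 352.5652 cm^3

352.5652 cm^3


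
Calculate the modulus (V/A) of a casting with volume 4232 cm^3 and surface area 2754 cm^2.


Formula: Casting Modulus M = V / A
M = 4232 cm^3 / 2754 cm^2 = 1.5367 cm

Answer: 1.5367 cm


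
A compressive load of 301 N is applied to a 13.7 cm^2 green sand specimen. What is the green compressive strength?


Formula: Compressive Strength = Force / Area
Strength = 301 N / 13.7 cm^2 = 21.9708 N/cm^2

21.9708 N/cm^2


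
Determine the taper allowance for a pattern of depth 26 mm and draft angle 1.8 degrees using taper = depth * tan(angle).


Formula: taper = depth * tan(draft_angle)
tan(1.8 deg) = 0.0314263
taper = 26 mm * 0.0314263 = 0.8171 mm


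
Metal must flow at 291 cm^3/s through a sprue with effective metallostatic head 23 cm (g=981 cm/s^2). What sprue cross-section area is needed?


Formula: v = sqrt(2*g*h), A = Q/v
Velocity: v = sqrt(2 * 981 * 23) = sqrt(45126) = 212.4288 cm/s
Sprue area: A = Q / v = 291 / 212.4288 = 1.3699 cm^2

Final answer: 1.3699 cm^2


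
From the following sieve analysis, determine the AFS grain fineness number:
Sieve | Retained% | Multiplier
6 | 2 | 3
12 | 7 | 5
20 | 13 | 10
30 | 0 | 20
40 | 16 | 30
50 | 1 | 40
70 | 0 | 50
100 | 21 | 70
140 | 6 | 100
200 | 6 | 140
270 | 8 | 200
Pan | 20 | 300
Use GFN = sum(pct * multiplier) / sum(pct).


Formula: GFN = sum(pct * multiplier) / sum(pct)
sum(pct * multiplier) = 11201
sum(pct) = 100
GFN = 11201 / 100 = 112.01

Answer: 112.01


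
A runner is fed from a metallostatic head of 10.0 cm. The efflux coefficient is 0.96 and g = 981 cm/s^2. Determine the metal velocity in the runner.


Formula: v = Cd * sqrt(2 * g * h)  (Torricelli with discharge coefficient)
2*g*h = 2 * 981 * 10.0 = 19620.0 cm^2/s^2
sqrt(19620.0) = 140.07141 cm/s
v = 0.96 * 140.07141 = 134.4686 cm/s

134.4686 cm/s


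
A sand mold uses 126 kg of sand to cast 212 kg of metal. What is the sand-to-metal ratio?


Formula: Sand-to-Metal Ratio = W_sand / W_metal
Ratio = 126 kg / 212 kg = 0.5943

0.5943


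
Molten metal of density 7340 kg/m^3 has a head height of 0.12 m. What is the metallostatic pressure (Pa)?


Formula: P = rho * g * h
rho * g = 7340 * 9.81 = 72005.4 N/m^3
P = 72005.4 * 0.12 = 8640.6480 Pa

8640.6480 Pa


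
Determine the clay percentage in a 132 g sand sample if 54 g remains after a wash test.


Formula: Clay% = (W_total - W_washed) / W_total * 100
Clay mass = 132 - 54 = 78 g
Clay% = 78 / 132 * 100 = 59.0909%

Answer: 59.0909%


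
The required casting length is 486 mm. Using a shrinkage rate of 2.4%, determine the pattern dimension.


Formula: L_pattern = L_casting * (1 + shrinkage_rate/100)
Shrinkage factor = 1 + 2.4/100 = 1.024
L_pattern = 486 mm * 1.024 = 497.6640 mm

497.6640 mm


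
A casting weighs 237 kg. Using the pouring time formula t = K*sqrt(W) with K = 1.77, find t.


Formula: t = K * sqrt(W)
sqrt(W) = sqrt(237) = 15.39480
t = 1.77 * 15.39480 = 27.2488 s

27.2488 s


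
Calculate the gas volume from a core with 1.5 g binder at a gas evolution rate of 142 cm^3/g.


Formula: V_gas = W_binder * gas_evolution_rate
V = 1.5 g * 142 cm^3/g = 213.0000 cm^3


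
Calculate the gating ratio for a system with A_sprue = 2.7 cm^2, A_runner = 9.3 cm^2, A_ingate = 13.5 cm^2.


Sprue:Runner:Ingate = 1 : 9.3/2.7 : 13.5/2.7 = 1:3.44:5.00

1:3.44:5.00


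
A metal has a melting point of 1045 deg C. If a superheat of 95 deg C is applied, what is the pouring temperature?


Formula: T_pour = T_melt + Superheat
T_pour = 1045 + 95 = 1140 deg C

Final answer: 1140 deg C


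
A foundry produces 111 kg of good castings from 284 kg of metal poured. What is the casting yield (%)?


Formula: Casting Yield = (W_good / W_total) * 100
Yield = (111 kg / 284 kg) * 100 = 39.0845%

Final answer: 39.0845%


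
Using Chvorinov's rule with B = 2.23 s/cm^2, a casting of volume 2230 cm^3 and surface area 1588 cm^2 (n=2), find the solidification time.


Formula: t_s = B * (V/A)^n  (Chvorinov's rule, n=2)
Modulus M = V/A = 2230/1588 = 1.404282 cm
M^2 = 1.404282^2 = 1.972008 cm^2
t_s = 2.23 * 1.972008 = 4.3976 s

Final answer: 4.3976 s


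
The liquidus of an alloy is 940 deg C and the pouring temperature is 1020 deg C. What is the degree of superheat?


Formula: Superheat = T_pour - T_melt
Superheat = 1020 - 940 = 80 deg C


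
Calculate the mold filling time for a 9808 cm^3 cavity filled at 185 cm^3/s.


Formula: t_fill = V_mold / Q_flow
t = 9808 cm^3 / 185 cm^3/s = 53.0162 s


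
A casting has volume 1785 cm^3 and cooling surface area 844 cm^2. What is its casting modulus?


Formula: Casting Modulus M = V / A
M = 1785 cm^3 / 844 cm^2 = 2.1149 cm

Answer: 2.1149 cm


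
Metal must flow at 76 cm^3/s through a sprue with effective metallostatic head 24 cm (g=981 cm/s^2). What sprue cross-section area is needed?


Formula: v = sqrt(2*g*h), A = Q/v
Velocity: v = sqrt(2 * 981 * 24) = sqrt(47088) = 216.9977 cm/s
Sprue area: A = Q / v = 76 / 216.9977 = 0.3502 cm^2

0.3502 cm^2


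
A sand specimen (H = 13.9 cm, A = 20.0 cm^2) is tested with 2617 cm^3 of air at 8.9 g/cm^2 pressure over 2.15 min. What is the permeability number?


Formula: Permeability Number P = (V * H) / (p * A * t)
Numerator: V * H = 2617 * 13.9 = 36376.3
Denominator: p * A * t = 8.9 * 20.0 * 2.15 = 382.7
P = 36376.3 / 382.7 = 95.0517

Final answer: 95.0517


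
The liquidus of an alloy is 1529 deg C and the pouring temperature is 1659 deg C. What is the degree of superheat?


Formula: Superheat = T_pour - T_melt
Superheat = 1659 - 1529 = 130 deg C

130 deg C


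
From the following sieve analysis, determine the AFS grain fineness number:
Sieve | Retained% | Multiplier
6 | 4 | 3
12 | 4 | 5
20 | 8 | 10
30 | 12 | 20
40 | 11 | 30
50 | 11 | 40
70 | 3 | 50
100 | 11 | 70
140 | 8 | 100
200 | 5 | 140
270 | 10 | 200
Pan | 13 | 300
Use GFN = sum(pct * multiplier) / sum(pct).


Formula: GFN = sum(pct * multiplier) / sum(pct)
sum(pct * multiplier) = 9442
sum(pct) = 100
GFN = 9442 / 100 = 94.42

Answer: 94.42
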